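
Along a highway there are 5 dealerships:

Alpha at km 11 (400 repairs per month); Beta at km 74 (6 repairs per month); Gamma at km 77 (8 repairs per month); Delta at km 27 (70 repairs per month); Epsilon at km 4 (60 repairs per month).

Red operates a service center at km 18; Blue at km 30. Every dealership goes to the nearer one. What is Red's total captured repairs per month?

460

The indifferent point is the midpoint (18+30)/2 = 24; dealerships left of it (closer to Red at 18) go to Red, those right go to Blue.
  Epsilon at 4 (w=60) → Red
  Alpha at 11 (w=400) → Red
  Delta at 27 (w=70) → Blue
  Beta at 74 (w=6) → Blue
  Gamma at 77 (w=8) → Blue
Red captures 460; Blue captures 84.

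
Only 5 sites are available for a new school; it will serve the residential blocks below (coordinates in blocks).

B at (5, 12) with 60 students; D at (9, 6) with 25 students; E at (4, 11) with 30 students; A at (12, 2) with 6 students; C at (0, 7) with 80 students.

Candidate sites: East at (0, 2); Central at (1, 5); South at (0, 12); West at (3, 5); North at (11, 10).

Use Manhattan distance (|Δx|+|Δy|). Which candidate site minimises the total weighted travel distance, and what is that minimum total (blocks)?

South, total 1357 blocks

Total weighted distance at each candidate:
  East (0, 2): total = 2087
  Central (1, 5): total = 1479
  South (0, 12): total = 1357
  West (3, 5): total = 1397
  North (11, 10): total = 2044
Minimum is at South with total 1357 blocks.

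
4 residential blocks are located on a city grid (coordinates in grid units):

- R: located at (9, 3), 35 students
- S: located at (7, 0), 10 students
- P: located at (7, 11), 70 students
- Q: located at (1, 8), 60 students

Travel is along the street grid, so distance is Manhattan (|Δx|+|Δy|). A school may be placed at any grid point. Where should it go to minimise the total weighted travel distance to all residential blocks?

Manhattan distance separates: Σwᵢ(|x−xᵢ|+|y−yᵢ|) = Σwᵢ|x−xᵢ| + Σwᵢ|y−yᵢ|, so x and y are optimised independently as 1-D weighted medians.
Total weight W = 175; half = 87.5.
x-coordinate, sorted with cumulative weight:
  x=1 (Q, w=60) cum 60
  x=7 (S, w=10) cum 70
  x=7 (P, w=70) cum 140  ← median
  x=9 (R, w=35) cum 175
⇒ x* = 7
y-coordinate, sorted with cumulative weight:
  y=0 (S, w=10) cum 10
  y=3 (R, w=35) cum 45
  y=8 (Q, w=60) cum 105  ← median
  y=11 (P, w=70) cum 175
⇒ y* = 8

(7, 8)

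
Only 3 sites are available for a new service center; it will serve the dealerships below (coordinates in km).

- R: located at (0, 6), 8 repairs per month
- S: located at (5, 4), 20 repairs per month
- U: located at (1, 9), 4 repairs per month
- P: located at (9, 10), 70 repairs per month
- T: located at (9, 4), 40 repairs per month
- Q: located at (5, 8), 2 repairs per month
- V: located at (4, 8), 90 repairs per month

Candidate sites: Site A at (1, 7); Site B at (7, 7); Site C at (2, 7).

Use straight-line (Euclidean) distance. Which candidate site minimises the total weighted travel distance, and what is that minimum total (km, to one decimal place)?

Total weighted distance at each candidate:
  Site A (1, 7): total = 1352.0
  Site B (7, 7): total = 839.7
  Site C (2, 7): total = 1157.0
Minimum is at Site B with total 839.7 km.

Site B, total 839.7 km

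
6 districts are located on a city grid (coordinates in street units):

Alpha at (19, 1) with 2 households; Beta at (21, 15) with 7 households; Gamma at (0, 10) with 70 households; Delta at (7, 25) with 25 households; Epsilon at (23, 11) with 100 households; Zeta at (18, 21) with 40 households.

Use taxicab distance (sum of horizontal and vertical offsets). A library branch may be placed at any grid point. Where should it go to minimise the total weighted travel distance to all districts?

Manhattan distance separates: Σwᵢ(|x−xᵢ|+|y−yᵢ|) = Σwᵢ|x−xᵢ| + Σwᵢ|y−yᵢ|, so x and y are optimised independently as 1-D weighted medians.
Total weight W = 244; half = 122.
x-coordinate, sorted with cumulative weight:
  x=0 (Gamma, w=70) cum 70
  x=7 (Delta, w=25) cum 95
  x=18 (Zeta, w=40) cum 135  ← median
  x=19 (Alpha, w=2) cum 137
  x=21 (Beta, w=7) cum 144
  x=23 (Epsilon, w=100) cum 244
⇒ x* = 18
y-coordinate, sorted with cumulative weight:
  y=1 (Alpha, w=2) cum 2
  y=10 (Gamma, w=70) cum 72
  y=11 (Epsilon, w=100) cum 172  ← median
  y=15 (Beta, w=7) cum 179
  y=21 (Zeta, w=40) cum 219
  y=25 (Delta, w=25) cum 244
⇒ y* = 11

(18, 11)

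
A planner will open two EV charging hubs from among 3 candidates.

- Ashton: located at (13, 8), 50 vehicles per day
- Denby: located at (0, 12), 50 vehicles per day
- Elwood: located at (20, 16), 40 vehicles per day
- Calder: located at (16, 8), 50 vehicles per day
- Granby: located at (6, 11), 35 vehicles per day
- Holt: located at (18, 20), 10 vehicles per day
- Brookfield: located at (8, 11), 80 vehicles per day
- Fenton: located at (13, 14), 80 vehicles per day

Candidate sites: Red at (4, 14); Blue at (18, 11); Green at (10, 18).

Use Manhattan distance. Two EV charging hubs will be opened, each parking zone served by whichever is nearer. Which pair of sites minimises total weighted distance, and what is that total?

Evaluate every pair (each demand assigned to the nearer of the two):
  {Red, Blue}: total = 2695
  {Blue, Green}: total = 3485
  {Red, Green}: total = 3625
Best pair: {Red, Blue} with total 2695.

{Red, Blue}, total 2695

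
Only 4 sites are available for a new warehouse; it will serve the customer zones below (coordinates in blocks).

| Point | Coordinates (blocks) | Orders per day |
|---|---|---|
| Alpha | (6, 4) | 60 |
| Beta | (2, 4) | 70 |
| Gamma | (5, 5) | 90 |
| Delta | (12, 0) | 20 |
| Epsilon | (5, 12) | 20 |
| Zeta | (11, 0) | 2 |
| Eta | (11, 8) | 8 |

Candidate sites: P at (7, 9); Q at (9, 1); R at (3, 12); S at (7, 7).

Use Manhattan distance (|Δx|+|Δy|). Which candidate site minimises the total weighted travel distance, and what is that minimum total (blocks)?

S, total 1602 blocks

Total weighted distance at each candidate:
  P (7, 9): total = 2046
  Q (9, 1): total = 2238
  R (3, 12): total = 2696
  S (7, 7): total = 1602
Minimum is at S with total 1602 blocks.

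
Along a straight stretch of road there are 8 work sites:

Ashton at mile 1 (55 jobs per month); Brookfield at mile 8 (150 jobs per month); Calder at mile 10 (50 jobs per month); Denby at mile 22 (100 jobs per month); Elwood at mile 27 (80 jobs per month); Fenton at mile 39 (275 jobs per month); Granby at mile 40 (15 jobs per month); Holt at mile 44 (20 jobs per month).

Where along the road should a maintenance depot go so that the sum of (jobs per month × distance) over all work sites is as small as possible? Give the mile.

For a sum of weighted absolute distances on a line, the optimum is the weighted median (not the mean). Total weight W = 745; half-weight = 372.5.
Sort by position and accumulate weight:
  mile 1 (Ashton, w=55) → cum 55
  mile 8 (Brookfield, w=150) → cum 205
  mile 10 (Calder, w=50) → cum 255
  mile 22 (Denby, w=100) → cum 355
  mile 27 (Elwood, w=80) → cum 435  ≥ 372.5 → median here
  mile 39 (Fenton, w=275) → cum 710
  mile 40 (Granby, w=15) → cum 725
  mile 44 (Holt, w=20) → cum 745
Optimal location: mile 27.

x = 27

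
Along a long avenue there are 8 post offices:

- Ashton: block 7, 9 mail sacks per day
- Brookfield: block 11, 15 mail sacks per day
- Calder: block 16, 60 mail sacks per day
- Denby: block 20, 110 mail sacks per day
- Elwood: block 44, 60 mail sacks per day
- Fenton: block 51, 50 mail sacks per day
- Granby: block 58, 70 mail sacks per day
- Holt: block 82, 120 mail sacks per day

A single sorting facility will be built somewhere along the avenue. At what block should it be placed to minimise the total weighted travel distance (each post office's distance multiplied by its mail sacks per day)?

For a sum of weighted absolute distances on a line, the optimum is the weighted median (not the mean). Total weight W = 494; half-weight = 247.
Sort by position and accumulate weight:
  block 7 (Ashton, w=9) → cum 9
  block 11 (Brookfield, w=15) → cum 24
  block 16 (Calder, w=60) → cum 84
  block 20 (Denby, w=110) → cum 194
  block 44 (Elwood, w=60) → cum 254  ≥ 247 → median here
  block 51 (Fenton, w=50) → cum 304
  block 58 (Granby, w=70) → cum 374
  block 82 (Holt, w=120) → cum 494
Optimal location: block 44.

x = 44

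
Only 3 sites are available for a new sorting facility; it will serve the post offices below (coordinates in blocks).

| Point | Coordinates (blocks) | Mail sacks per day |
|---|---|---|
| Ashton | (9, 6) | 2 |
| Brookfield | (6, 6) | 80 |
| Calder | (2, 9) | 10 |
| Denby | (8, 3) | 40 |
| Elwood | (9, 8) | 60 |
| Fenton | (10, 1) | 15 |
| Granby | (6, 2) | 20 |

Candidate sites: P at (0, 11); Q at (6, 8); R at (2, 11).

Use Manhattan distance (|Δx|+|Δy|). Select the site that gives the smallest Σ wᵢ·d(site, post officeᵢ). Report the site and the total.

Total weighted distance at each candidate:
  P (0, 11): total = 2908
  Q (6, 8): total = 965
  R (2, 11): total = 2454
Minimum is at Q with total 965 blocks.

Q, total 965 blocks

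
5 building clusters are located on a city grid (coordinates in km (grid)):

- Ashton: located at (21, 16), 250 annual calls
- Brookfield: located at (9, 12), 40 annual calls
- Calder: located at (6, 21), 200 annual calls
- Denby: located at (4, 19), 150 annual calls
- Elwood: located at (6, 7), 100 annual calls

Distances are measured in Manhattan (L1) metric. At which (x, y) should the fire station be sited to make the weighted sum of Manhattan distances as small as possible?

(6, 16)

Manhattan distance separates: Σwᵢ(|x−xᵢ|+|y−yᵢ|) = Σwᵢ|x−xᵢ| + Σwᵢ|y−yᵢ|, so x and y are optimised independently as 1-D weighted medians.
Total weight W = 740; half = 370.
x-coordinate, sorted with cumulative weight:
  x=4 (Denby, w=150) cum 150
  x=6 (Calder, w=200) cum 350
  x=6 (Elwood, w=100) cum 450  ← median
  x=9 (Brookfield, w=40) cum 490
  x=21 (Ashton, w=250) cum 740
⇒ x* = 6
y-coordinate, sorted with cumulative weight:
  y=7 (Elwood, w=100) cum 100
  y=12 (Brookfield, w=40) cum 140
  y=16 (Ashton, w=250) cum 390  ← median
  y=19 (Denby, w=150) cum 540
  y=21 (Calder, w=200) cum 740
⇒ y* = 16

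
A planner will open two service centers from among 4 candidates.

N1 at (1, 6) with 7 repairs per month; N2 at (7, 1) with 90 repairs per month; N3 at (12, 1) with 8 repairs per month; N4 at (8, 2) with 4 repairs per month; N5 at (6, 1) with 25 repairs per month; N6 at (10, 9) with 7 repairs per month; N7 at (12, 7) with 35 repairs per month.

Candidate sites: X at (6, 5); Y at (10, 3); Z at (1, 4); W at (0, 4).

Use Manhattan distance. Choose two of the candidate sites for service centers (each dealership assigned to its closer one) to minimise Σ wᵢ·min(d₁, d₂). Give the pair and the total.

{X, Y}, total 888

Evaluate every pair (each demand assigned to the nearer of the two):
  {X, Y}: total = 888
  {Y, Z}: total = 910
  {Y, W}: total = 917
  {X, Z}: total = 1000
  {X, W}: total = 1007
  {Z, W}: total = 1760
Best pair: {X, Y} with total 888.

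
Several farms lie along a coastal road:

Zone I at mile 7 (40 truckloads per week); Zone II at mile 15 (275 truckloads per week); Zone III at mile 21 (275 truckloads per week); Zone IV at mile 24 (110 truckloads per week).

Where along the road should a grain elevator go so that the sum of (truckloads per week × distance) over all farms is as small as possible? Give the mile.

For a sum of weighted absolute distances on a line, the optimum is the weighted median (not the mean). Total weight W = 700; half-weight = 350.
Sort by position and accumulate weight:
  mile 7 (Zone I, w=40) → cum 40
  mile 15 (Zone II, w=275) → cum 315
  mile 21 (Zone III, w=275) → cum 590  ≥ 350 → median here
  mile 24 (Zone IV, w=110) → cum 700
Optimal location: mile 21.

x = 21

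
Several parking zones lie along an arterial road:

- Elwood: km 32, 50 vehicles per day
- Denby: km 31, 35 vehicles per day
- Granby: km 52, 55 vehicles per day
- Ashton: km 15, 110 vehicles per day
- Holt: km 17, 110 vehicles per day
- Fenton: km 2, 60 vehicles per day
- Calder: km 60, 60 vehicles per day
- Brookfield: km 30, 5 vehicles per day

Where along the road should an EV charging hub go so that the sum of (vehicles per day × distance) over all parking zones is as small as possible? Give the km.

x = 17

For a sum of weighted absolute distances on a line, the optimum is the weighted median (not the mean). Total weight W = 485; half-weight = 242.5.
Sort by position and accumulate weight:
  km 2 (Fenton, w=60) → cum 60
  km 15 (Ashton, w=110) → cum 170
  km 17 (Holt, w=110) → cum 280  ≥ 242.5 → median here
  km 30 (Brookfield, w=5) → cum 285
  km 31 (Denby, w=35) → cum 320
  km 32 (Elwood, w=50) → cum 370
  km 52 (Granby, w=55) → cum 425
  km 60 (Calder, w=60) → cum 485
Optimal location: km 17.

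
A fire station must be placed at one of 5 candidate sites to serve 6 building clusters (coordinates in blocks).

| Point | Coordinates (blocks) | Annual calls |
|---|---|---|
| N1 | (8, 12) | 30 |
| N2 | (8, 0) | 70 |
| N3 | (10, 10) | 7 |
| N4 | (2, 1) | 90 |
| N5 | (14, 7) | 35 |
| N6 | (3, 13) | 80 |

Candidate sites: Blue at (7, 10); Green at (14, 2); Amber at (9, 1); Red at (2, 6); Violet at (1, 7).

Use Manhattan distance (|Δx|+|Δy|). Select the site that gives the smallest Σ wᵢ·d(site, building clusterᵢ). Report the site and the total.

Red, total 2829 blocks

Total weighted distance at each candidate:
  Blue (7, 10): total = 3051
  Green (14, 2): total = 4229
  Amber (9, 1): total = 3025
  Red (2, 6): total = 2829
  Violet (1, 7): total = 3149
Minimum is at Red with total 2829 blocks.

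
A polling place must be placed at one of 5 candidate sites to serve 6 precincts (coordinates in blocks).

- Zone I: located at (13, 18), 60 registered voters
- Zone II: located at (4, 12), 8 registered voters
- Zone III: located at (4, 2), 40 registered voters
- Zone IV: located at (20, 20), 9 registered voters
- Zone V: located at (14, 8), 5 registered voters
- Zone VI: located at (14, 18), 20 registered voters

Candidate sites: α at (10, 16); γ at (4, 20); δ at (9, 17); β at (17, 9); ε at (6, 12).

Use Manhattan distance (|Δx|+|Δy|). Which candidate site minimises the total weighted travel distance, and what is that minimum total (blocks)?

Total weighted distance at each candidate:
  α (10, 16): total = 1486
  γ (4, 20): total = 1938
  δ (9, 17): total = 1496
  β (17, 9): total = 2094
  ε (6, 12): total = 1814
Minimum is at α with total 1486 blocks.

α, total 1486 blocks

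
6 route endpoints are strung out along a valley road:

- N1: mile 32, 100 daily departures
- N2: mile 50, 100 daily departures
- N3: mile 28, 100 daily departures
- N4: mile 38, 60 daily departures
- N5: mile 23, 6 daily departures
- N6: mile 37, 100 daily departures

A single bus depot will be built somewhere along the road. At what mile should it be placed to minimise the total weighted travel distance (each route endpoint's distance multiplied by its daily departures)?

x = 37

For a sum of weighted absolute distances on a line, the optimum is the weighted median (not the mean). Total weight W = 466; half-weight = 233.
Sort by position and accumulate weight:
  mile 23 (N5, w=6) → cum 6
  mile 28 (N3, w=100) → cum 106
  mile 32 (N1, w=100) → cum 206
  mile 37 (N6, w=100) → cum 306  ≥ 233 → median here
  mile 38 (N4, w=60) → cum 366
  mile 50 (N2, w=100) → cum 466
Optimal location: mile 37.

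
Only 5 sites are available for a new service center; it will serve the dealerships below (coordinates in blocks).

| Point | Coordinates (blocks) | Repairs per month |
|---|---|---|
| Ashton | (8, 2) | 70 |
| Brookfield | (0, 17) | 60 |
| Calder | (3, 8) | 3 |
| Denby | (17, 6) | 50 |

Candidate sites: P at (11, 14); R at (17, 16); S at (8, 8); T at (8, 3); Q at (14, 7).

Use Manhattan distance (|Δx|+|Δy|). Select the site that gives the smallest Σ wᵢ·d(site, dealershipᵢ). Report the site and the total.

Total weighted distance at each candidate:
  P (11, 14): total = 2632
  R (17, 16): total = 3256
  S (8, 8): total = 2005
  T (8, 3): total = 2020
  Q (14, 7): total = 2446
Minimum is at S with total 2005 blocks.

S, total 2005 blocks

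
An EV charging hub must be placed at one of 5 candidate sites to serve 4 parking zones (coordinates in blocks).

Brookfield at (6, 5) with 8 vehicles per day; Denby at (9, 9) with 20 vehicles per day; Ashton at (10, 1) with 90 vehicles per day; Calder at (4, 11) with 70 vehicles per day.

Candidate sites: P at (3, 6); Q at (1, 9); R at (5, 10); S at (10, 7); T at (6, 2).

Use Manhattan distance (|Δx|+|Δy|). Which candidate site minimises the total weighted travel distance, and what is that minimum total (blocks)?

S, total 1348 blocks

Total weighted distance at each candidate:
  P (3, 6): total = 1712
  Q (1, 9): total = 2112
  R (5, 10): total = 1548
  S (10, 7): total = 1348
  T (6, 2): total = 1444
Minimum is at S with total 1348 blocks.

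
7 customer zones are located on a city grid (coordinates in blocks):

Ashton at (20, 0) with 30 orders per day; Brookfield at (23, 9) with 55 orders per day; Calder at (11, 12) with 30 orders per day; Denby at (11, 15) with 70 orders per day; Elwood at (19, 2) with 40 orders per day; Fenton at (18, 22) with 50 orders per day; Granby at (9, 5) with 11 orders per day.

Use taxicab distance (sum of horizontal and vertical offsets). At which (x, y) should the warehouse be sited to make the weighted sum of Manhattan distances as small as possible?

(18, 12)

Manhattan distance separates: Σwᵢ(|x−xᵢ|+|y−yᵢ|) = Σwᵢ|x−xᵢ| + Σwᵢ|y−yᵢ|, so x and y are optimised independently as 1-D weighted medians.
Total weight W = 286; half = 143.
x-coordinate, sorted with cumulative weight:
  x=9 (Granby, w=11) cum 11
  x=11 (Calder, w=30) cum 41
  x=11 (Denby, w=70) cum 111
  x=18 (Fenton, w=50) cum 161  ← median
  x=19 (Elwood, w=40) cum 201
  x=20 (Ashton, w=30) cum 231
  x=23 (Brookfield, w=55) cum 286
⇒ x* = 18
y-coordinate, sorted with cumulative weight:
  y=0 (Ashton, w=30) cum 30
  y=2 (Elwood, w=40) cum 70
  y=5 (Granby, w=11) cum 81
  y=9 (Brookfield, w=55) cum 136
  y=12 (Calder, w=30) cum 166  ← median
  y=15 (Denby, w=70) cum 236
  y=22 (Fenton, w=50) cum 286
⇒ y* = 12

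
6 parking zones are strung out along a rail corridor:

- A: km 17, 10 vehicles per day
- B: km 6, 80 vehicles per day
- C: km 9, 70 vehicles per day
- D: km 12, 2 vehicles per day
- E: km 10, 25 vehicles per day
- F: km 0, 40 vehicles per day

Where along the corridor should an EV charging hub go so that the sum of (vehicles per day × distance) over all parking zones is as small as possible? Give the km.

For a sum of weighted absolute distances on a line, the optimum is the weighted median (not the mean). Total weight W = 227; half-weight = 113.5.
Sort by position and accumulate weight:
  km 0 (F, w=40) → cum 40
  km 6 (B, w=80) → cum 120  ≥ 113.5 → median here
  km 9 (C, w=70) → cum 190
  km 10 (E, w=25) → cum 215
  km 12 (D, w=2) → cum 217
  km 17 (A, w=10) → cum 227
Optimal location: km 6.

x = 6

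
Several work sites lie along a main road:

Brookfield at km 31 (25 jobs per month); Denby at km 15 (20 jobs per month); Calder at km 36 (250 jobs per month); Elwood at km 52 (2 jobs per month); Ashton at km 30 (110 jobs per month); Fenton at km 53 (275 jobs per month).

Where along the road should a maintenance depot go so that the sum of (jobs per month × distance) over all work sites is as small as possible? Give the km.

x = 36

For a sum of weighted absolute distances on a line, the optimum is the weighted median (not the mean). Total weight W = 682; half-weight = 341.
Sort by position and accumulate weight:
  km 15 (Denby, w=20) → cum 20
  km 30 (Ashton, w=110) → cum 130
  km 31 (Brookfield, w=25) → cum 155
  km 36 (Calder, w=250) → cum 405  ≥ 341 → median here
  km 52 (Elwood, w=2) → cum 407
  km 53 (Fenton, w=275) → cum 682
Optimal location: km 36.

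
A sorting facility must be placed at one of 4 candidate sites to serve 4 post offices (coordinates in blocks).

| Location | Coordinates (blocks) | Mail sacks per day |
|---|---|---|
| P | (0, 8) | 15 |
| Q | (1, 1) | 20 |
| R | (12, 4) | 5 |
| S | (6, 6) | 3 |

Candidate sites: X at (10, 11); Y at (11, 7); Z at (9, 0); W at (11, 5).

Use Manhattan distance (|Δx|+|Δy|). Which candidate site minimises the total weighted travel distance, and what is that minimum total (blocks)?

Z, total 497 blocks

Total weighted distance at each candidate:
  X (10, 11): total = 647
  Y (11, 7): total = 538
  Z (9, 0): total = 497
  W (11, 5): total = 518
Minimum is at Z with total 497 blocks.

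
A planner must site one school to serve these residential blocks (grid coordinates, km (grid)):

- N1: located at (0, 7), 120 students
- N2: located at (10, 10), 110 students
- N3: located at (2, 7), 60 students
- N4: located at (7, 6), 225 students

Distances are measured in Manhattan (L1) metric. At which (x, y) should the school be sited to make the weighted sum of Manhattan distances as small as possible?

Manhattan distance separates: Σwᵢ(|x−xᵢ|+|y−yᵢ|) = Σwᵢ|x−xᵢ| + Σwᵢ|y−yᵢ|, so x and y are optimised independently as 1-D weighted medians.
Total weight W = 515; half = 257.5.
x-coordinate, sorted with cumulative weight:
  x=0 (N1, w=120) cum 120
  x=2 (N3, w=60) cum 180
  x=7 (N4, w=225) cum 405  ← median
  x=10 (N2, w=110) cum 515
⇒ x* = 7
y-coordinate, sorted with cumulative weight:
  y=6 (N4, w=225) cum 225
  y=7 (N1, w=120) cum 345  ← median
  y=7 (N3, w=60) cum 405
  y=10 (N2, w=110) cum 515
⇒ y* = 7

(7, 7)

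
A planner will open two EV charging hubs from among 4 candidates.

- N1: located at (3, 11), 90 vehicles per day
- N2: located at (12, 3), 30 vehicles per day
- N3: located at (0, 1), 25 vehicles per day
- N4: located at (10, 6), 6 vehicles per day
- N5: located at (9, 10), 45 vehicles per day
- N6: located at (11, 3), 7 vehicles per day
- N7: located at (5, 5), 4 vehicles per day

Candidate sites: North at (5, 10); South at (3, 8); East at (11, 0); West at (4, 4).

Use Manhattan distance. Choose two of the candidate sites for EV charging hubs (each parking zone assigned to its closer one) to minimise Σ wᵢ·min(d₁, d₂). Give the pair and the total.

Evaluate every pair (each demand assigned to the nearer of the two):
  {North, East}: total = 953
  {North, West}: total = 1007
  {South, East}: total = 1083
  {South, West}: total = 1187
  {North, South}: total = 1285
  {East, West}: total = 1581
Best pair: {North, East} with total 953.

{North, East}, total 953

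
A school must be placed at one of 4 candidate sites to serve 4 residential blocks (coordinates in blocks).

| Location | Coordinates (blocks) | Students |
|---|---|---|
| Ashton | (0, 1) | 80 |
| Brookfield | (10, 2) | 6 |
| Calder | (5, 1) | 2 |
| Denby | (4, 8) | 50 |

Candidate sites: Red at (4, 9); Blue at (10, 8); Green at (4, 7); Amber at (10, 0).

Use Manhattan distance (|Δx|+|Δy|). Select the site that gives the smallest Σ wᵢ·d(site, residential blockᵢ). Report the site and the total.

Green, total 930 blocks

Total weighted distance at each candidate:
  Red (4, 9): total = 1106
  Blue (10, 8): total = 1720
  Green (4, 7): total = 930
  Amber (10, 0): total = 1604
Minimum is at Green with total 930 blocks.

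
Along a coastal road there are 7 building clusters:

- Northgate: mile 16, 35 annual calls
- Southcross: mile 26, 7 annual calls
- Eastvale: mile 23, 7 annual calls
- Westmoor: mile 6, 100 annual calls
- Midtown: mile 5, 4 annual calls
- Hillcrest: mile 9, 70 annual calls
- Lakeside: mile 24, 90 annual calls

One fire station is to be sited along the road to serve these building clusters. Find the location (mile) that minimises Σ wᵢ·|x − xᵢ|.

x = 9

For a sum of weighted absolute distances on a line, the optimum is the weighted median (not the mean). Total weight W = 313; half-weight = 156.5.
Sort by position and accumulate weight:
  mile 5 (Midtown, w=4) → cum 4
  mile 6 (Westmoor, w=100) → cum 104
  mile 9 (Hillcrest, w=70) → cum 174  ≥ 156.5 → median here
  mile 16 (Northgate, w=35) → cum 209
  mile 23 (Eastvale, w=7) → cum 216
  mile 24 (Lakeside, w=90) → cum 306
  mile 26 (Southcross, w=7) → cum 313
Optimal location: mile 9.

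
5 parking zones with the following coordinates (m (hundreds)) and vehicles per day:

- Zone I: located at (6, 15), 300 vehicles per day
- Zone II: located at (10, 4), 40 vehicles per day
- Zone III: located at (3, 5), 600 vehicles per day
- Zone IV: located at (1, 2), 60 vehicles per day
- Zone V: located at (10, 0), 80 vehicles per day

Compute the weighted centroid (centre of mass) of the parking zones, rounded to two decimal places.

(4.50, 7.20)

The minimiser of Σwᵢ‖p−pᵢ‖² is the weighted centroid p* = (Σwᵢpᵢ)/(Σwᵢ).
Σwᵢ = 1080.
Σwᵢxᵢ = 300·6 + 40·10 + 600·3 + 60·1 + 80·10 = 4860.
Σwᵢyᵢ = 300·15 + 40·4 + 600·5 + 60·2 + 80·0 = 7780.
x* = 4860/1080 = 4.50, y* = 7780/1080 = 7.20.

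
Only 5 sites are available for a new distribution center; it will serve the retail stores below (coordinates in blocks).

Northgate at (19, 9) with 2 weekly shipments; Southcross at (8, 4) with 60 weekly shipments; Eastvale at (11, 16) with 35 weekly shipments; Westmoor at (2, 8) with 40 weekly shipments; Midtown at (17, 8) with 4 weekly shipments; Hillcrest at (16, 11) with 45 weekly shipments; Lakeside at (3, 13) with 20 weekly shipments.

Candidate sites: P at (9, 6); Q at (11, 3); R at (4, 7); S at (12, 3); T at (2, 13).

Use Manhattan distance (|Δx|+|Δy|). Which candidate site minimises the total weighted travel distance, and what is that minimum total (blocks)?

P, total 1826 blocks

Total weighted distance at each candidate:
  P (9, 6): total = 1826
  Q (11, 3): total = 2272
  R (4, 7): total = 2050
  S (12, 3): total = 2376
  T (2, 13): total = 2382
Minimum is at P with total 1826 blocks.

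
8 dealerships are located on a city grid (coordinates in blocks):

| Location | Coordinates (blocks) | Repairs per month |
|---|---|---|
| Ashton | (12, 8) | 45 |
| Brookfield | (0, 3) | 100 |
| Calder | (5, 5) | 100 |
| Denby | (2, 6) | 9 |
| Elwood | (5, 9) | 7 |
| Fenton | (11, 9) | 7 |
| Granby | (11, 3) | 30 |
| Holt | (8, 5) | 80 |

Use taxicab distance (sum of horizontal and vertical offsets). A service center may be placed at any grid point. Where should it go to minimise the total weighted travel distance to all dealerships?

Manhattan distance separates: Σwᵢ(|x−xᵢ|+|y−yᵢ|) = Σwᵢ|x−xᵢ| + Σwᵢ|y−yᵢ|, so x and y are optimised independently as 1-D weighted medians.
Total weight W = 378; half = 189.
x-coordinate, sorted with cumulative weight:
  x=0 (Brookfield, w=100) cum 100
  x=2 (Denby, w=9) cum 109
  x=5 (Calder, w=100) cum 209  ← median
  x=5 (Elwood, w=7) cum 216
  x=8 (Holt, w=80) cum 296
  x=11 (Fenton, w=7) cum 303
  x=11 (Granby, w=30) cum 333
  x=12 (Ashton, w=45) cum 378
⇒ x* = 5
y-coordinate, sorted with cumulative weight:
  y=3 (Brookfield, w=100) cum 100
  y=3 (Granby, w=30) cum 130
  y=5 (Calder, w=100) cum 230  ← median
  y=5 (Holt, w=80) cum 310
  y=6 (Denby, w=9) cum 319
  y=8 (Ashton, w=45) cum 364
  y=9 (Elwood, w=7) cum 371
  y=9 (Fenton, w=7) cum 378
⇒ y* = 5

(5, 5)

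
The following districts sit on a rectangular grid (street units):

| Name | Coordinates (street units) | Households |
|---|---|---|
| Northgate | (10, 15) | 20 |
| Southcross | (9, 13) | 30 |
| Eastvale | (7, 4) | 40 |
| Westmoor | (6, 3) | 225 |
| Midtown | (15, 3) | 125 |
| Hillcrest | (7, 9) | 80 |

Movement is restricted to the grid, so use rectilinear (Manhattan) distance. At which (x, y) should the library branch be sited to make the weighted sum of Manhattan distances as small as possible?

Manhattan distance separates: Σwᵢ(|x−xᵢ|+|y−yᵢ|) = Σwᵢ|x−xᵢ| + Σwᵢ|y−yᵢ|, so x and y are optimised independently as 1-D weighted medians.
Total weight W = 520; half = 260.
x-coordinate, sorted with cumulative weight:
  x=6 (Westmoor, w=225) cum 225
  x=7 (Eastvale, w=40) cum 265  ← median
  x=7 (Hillcrest, w=80) cum 345
  x=9 (Southcross, w=30) cum 375
  x=10 (Northgate, w=20) cum 395
  x=15 (Midtown, w=125) cum 520
⇒ x* = 7
y-coordinate, sorted with cumulative weight:
  y=3 (Westmoor, w=225) cum 225
  y=3 (Midtown, w=125) cum 350  ← median
  y=4 (Eastvale, w=40) cum 390
  y=9 (Hillcrest, w=80) cum 470
  y=13 (Southcross, w=30) cum 500
  y=15 (Northgate, w=20) cum 520
⇒ y* = 3

(7, 3)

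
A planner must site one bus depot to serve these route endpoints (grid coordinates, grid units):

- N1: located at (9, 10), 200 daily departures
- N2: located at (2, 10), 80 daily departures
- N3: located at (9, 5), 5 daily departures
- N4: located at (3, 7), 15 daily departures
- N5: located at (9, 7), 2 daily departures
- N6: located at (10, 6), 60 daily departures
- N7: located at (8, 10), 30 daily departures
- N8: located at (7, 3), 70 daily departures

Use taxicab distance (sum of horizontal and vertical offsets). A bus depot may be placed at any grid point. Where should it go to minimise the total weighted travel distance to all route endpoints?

(9, 10)

Manhattan distance separates: Σwᵢ(|x−xᵢ|+|y−yᵢ|) = Σwᵢ|x−xᵢ| + Σwᵢ|y−yᵢ|, so x and y are optimised independently as 1-D weighted medians.
Total weight W = 462; half = 231.
x-coordinate, sorted with cumulative weight:
  x=2 (N2, w=80) cum 80
  x=3 (N4, w=15) cum 95
  x=7 (N8, w=70) cum 165
  x=8 (N7, w=30) cum 195
  x=9 (N1, w=200) cum 395  ← median
  x=9 (N3, w=5) cum 400
  x=9 (N5, w=2) cum 402
  x=10 (N6, w=60) cum 462
⇒ x* = 9
y-coordinate, sorted with cumulative weight:
  y=3 (N8, w=70) cum 70
  y=5 (N3, w=5) cum 75
  y=6 (N6, w=60) cum 135
  y=7 (N4, w=15) cum 150
  y=7 (N5, w=2) cum 152
  y=10 (N1, w=200) cum 352  ← median
  y=10 (N2, w=80) cum 432
  y=10 (N7, w=30) cum 462
⇒ y* = 10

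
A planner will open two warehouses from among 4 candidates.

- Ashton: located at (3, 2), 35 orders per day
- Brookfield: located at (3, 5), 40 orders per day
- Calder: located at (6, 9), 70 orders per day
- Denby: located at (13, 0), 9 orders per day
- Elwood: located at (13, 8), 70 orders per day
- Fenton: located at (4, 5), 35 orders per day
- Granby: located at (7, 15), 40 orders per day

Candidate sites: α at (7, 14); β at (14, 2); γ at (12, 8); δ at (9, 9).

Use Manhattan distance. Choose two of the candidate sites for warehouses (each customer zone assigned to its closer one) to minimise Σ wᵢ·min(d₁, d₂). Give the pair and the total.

Evaluate every pair (each demand assigned to the nearer of the two):
  {γ, δ}: total = 1851
  {α, δ}: total = 1887
  {α, γ}: total = 2001
  {β, δ}: total = 2007
  {α, β}: total = 2302
  {β, γ}: total = 2317
Best pair: {γ, δ} with total 1851.

{γ, δ}, total 1851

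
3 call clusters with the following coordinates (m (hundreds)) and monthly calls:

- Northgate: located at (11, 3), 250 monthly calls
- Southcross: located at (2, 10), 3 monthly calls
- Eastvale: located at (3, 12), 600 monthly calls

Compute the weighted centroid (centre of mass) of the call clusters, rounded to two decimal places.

(5.34, 9.36)

The minimiser of Σwᵢ‖p−pᵢ‖² is the weighted centroid p* = (Σwᵢpᵢ)/(Σwᵢ).
Σwᵢ = 853.
Σwᵢxᵢ = 250·11 + 3·2 + 600·3 = 4556.
Σwᵢyᵢ = 250·3 + 3·10 + 600·12 = 7980.
x* = 4556/853 = 5.34, y* = 7980/853 = 9.36.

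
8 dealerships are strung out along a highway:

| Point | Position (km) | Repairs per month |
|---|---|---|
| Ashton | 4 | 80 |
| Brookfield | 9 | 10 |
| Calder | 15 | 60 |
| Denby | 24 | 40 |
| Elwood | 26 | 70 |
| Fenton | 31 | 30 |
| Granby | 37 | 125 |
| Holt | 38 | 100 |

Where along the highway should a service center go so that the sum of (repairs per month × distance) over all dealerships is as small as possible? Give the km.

x = 26

For a sum of weighted absolute distances on a line, the optimum is the weighted median (not the mean). Total weight W = 515; half-weight = 257.5.
Sort by position and accumulate weight:
  km 4 (Ashton, w=80) → cum 80
  km 9 (Brookfield, w=10) → cum 90
  km 15 (Calder, w=60) → cum 150
  km 24 (Denby, w=40) → cum 190
  km 26 (Elwood, w=70) → cum 260  ≥ 257.5 → median here
  km 31 (Fenton, w=30) → cum 290
  km 37 (Granby, w=125) → cum 415
  km 38 (Holt, w=100) → cum 515
Optimal location: km 26.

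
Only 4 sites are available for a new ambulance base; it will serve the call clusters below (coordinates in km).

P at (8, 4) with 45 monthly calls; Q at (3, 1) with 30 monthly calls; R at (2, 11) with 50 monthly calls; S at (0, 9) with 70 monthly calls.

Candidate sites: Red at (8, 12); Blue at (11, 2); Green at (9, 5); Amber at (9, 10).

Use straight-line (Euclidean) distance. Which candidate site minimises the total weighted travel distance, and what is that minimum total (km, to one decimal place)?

Total weighted distance at each candidate:
  Red (8, 12): total = 1624.7
  Blue (11, 2): total = 1953.2
  Green (9, 5): total = 1430.4
  Amber (9, 10): total = 1585.7
Minimum is at Green with total 1430.4 km.

Green, total 1430.4 km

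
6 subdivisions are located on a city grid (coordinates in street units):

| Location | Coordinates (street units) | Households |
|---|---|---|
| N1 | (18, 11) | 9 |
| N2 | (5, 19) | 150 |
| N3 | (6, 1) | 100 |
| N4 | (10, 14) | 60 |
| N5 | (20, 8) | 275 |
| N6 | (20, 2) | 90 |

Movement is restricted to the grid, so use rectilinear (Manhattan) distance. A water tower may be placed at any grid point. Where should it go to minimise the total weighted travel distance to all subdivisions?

(20, 8)

Manhattan distance separates: Σwᵢ(|x−xᵢ|+|y−yᵢ|) = Σwᵢ|x−xᵢ| + Σwᵢ|y−yᵢ|, so x and y are optimised independently as 1-D weighted medians.
Total weight W = 684; half = 342.
x-coordinate, sorted with cumulative weight:
  x=5 (N2, w=150) cum 150
  x=6 (N3, w=100) cum 250
  x=10 (N4, w=60) cum 310
  x=18 (N1, w=9) cum 319
  x=20 (N5, w=275) cum 594  ← median
  x=20 (N6, w=90) cum 684
⇒ x* = 20
y-coordinate, sorted with cumulative weight:
  y=1 (N3, w=100) cum 100
  y=2 (N6, w=90) cum 190
  y=8 (N5, w=275) cum 465  ← median
  y=11 (N1, w=9) cum 474
  y=14 (N4, w=60) cum 534
  y=19 (N2, w=150) cum 684
⇒ y* = 8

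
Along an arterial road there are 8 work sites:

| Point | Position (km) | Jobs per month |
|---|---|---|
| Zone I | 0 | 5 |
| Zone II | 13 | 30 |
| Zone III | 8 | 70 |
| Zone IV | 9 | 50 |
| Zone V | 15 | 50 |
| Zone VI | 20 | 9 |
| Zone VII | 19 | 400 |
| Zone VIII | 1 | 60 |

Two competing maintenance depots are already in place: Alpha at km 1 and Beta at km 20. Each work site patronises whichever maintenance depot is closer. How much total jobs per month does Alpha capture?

The indifferent point is the midpoint (1+20)/2 = 10.5; work sites left of it (closer to Alpha at 1) go to Alpha, those right go to Beta.
  Zone I at 0 (w=5) → Alpha
  Zone VIII at 1 (w=60) → Alpha
  Zone III at 8 (w=70) → Alpha
  Zone IV at 9 (w=50) → Alpha
  Zone II at 13 (w=30) → Beta
  Zone V at 15 (w=50) → Beta
  Zone VII at 19 (w=400) → Beta
  Zone VI at 20 (w=9) → Beta
Alpha captures 185; Beta captures 489.

185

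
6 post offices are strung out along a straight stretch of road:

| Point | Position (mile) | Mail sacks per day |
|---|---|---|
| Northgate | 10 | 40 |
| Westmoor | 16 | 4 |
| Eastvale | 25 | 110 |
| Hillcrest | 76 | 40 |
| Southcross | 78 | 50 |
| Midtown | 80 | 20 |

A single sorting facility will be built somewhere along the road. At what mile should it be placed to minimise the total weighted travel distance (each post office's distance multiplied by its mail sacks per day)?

x = 25

For a sum of weighted absolute distances on a line, the optimum is the weighted median (not the mean). Total weight W = 264; half-weight = 132.
Sort by position and accumulate weight:
  mile 10 (Northgate, w=40) → cum 40
  mile 16 (Westmoor, w=4) → cum 44
  mile 25 (Eastvale, w=110) → cum 154  ≥ 132 → median here
  mile 76 (Hillcrest, w=40) → cum 194
  mile 78 (Southcross, w=50) → cum 244
  mile 80 (Midtown, w=20) → cum 264
Optimal location: mile 25.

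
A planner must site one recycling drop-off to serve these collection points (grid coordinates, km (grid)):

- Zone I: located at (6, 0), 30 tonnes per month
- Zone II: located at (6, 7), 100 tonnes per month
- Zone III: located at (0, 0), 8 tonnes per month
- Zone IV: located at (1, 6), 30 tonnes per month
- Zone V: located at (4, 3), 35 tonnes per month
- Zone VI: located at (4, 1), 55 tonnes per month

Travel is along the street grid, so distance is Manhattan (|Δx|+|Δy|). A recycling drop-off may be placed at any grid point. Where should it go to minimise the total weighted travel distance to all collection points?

(6, 6)

Manhattan distance separates: Σwᵢ(|x−xᵢ|+|y−yᵢ|) = Σwᵢ|x−xᵢ| + Σwᵢ|y−yᵢ|, so x and y are optimised independently as 1-D weighted medians.
Total weight W = 258; half = 129.
x-coordinate, sorted with cumulative weight:
  x=0 (Zone III, w=8) cum 8
  x=1 (Zone IV, w=30) cum 38
  x=4 (Zone V, w=35) cum 73
  x=4 (Zone VI, w=55) cum 128
  x=6 (Zone I, w=30) cum 158  ← median
  x=6 (Zone II, w=100) cum 258
⇒ x* = 6
y-coordinate, sorted with cumulative weight:
  y=0 (Zone I, w=30) cum 30
  y=0 (Zone III, w=8) cum 38
  y=1 (Zone VI, w=55) cum 93
  y=3 (Zone V, w=35) cum 128
  y=6 (Zone IV, w=30) cum 158  ← median
  y=7 (Zone II, w=100) cum 258
⇒ y* = 6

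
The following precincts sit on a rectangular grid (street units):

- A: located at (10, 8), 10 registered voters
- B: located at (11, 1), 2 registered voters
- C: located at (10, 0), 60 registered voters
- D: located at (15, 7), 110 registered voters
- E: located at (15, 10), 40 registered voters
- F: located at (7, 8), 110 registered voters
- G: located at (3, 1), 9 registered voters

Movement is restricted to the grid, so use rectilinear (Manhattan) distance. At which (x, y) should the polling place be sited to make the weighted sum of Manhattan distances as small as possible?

(10, 7)

Manhattan distance separates: Σwᵢ(|x−xᵢ|+|y−yᵢ|) = Σwᵢ|x−xᵢ| + Σwᵢ|y−yᵢ|, so x and y are optimised independently as 1-D weighted medians.
Total weight W = 341; half = 170.5.
x-coordinate, sorted with cumulative weight:
  x=3 (G, w=9) cum 9
  x=7 (F, w=110) cum 119
  x=10 (A, w=10) cum 129
  x=10 (C, w=60) cum 189  ← median
  x=11 (B, w=2) cum 191
  x=15 (D, w=110) cum 301
  x=15 (E, w=40) cum 341
⇒ x* = 10
y-coordinate, sorted with cumulative weight:
  y=0 (C, w=60) cum 60
  y=1 (B, w=2) cum 62
  y=1 (G, w=9) cum 71
  y=7 (D, w=110) cum 181  ← median
  y=8 (A, w=10) cum 191
  y=8 (F, w=110) cum 301
  y=10 (E, w=40) cum 341
⇒ y* = 7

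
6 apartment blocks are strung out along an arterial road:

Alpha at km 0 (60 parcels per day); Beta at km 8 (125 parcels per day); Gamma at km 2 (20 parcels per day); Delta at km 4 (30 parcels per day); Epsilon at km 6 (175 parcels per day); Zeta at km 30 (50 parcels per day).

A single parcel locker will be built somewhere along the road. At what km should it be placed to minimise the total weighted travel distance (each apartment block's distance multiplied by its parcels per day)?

For a sum of weighted absolute distances on a line, the optimum is the weighted median (not the mean). Total weight W = 460; half-weight = 230.
Sort by position and accumulate weight:
  km 0 (Alpha, w=60) → cum 60
  km 2 (Gamma, w=20) → cum 80
  km 4 (Delta, w=30) → cum 110
  km 6 (Epsilon, w=175) → cum 285  ≥ 230 → median here
  km 8 (Beta, w=125) → cum 410
  km 30 (Zeta, w=50) → cum 460
Optimal location: km 6.

x = 6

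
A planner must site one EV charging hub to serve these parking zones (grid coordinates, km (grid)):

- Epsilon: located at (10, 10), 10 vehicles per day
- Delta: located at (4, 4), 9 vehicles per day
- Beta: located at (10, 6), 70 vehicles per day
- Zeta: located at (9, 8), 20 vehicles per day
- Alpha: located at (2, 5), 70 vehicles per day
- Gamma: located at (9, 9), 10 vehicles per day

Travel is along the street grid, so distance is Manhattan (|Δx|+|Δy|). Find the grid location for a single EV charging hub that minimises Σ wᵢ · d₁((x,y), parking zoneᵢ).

Manhattan distance separates: Σwᵢ(|x−xᵢ|+|y−yᵢ|) = Σwᵢ|x−xᵢ| + Σwᵢ|y−yᵢ|, so x and y are optimised independently as 1-D weighted medians.
Total weight W = 189; half = 94.5.
x-coordinate, sorted with cumulative weight:
  x=2 (Alpha, w=70) cum 70
  x=4 (Delta, w=9) cum 79
  x=9 (Zeta, w=20) cum 99  ← median
  x=9 (Gamma, w=10) cum 109
  x=10 (Epsilon, w=10) cum 119
  x=10 (Beta, w=70) cum 189
⇒ x* = 9
y-coordinate, sorted with cumulative weight:
  y=4 (Delta, w=9) cum 9
  y=5 (Alpha, w=70) cum 79
  y=6 (Beta, w=70) cum 149  ← median
  y=8 (Zeta, w=20) cum 169
  y=9 (Gamma, w=10) cum 179
  y=10 (Epsilon, w=10) cum 189
⇒ y* = 6

(9, 6)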